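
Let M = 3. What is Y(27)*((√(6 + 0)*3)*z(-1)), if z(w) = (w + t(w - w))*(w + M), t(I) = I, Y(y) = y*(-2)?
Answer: 324*√6 ≈ 793.63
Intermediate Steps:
Y(y) = -2*y
z(w) = w*(3 + w) (z(w) = (w + (w - w))*(w + 3) = (w + 0)*(3 + w) = w*(3 + w))
Y(27)*((√(6 + 0)*3)*z(-1)) = (-2*27)*((√(6 + 0)*3)*(-(3 - 1))) = -54*√6*3*(-1*2) = -54*3*√6*(-2) = -(-324)*√6 = 324*√6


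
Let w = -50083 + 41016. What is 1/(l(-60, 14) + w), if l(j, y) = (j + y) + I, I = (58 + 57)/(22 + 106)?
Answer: -128/1166349 ≈ -0.00010974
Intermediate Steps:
w = -9067
I = 115/128 ≈ 0.89844
l(j, y) = 115/128 + j + y (l(j, y) = (j + y) + 115/128 = 115/128 + j + y)
1/(l(-60, 14) + w) = 1/((115/128 - 60 + 14) - 9067) = 1/(-5773/128 - 9067) = 1/(-1166349/128) = -128/1166349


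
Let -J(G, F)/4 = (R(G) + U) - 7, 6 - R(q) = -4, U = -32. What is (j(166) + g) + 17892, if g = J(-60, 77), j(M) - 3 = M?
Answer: 18177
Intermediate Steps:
R(q) = 10 (R(q) = 6 - 1*(-4) = 6 + 4 = 10)
J(G, F) = 116 (J(G, F) = -4*((10 - 32) - 7) = -4*(-22 - 7) = -4*(-29) = 116)
j(M) = 3 + M
g = 116
(j(166) + g) + 17892 = ((3 + 166) + 116) + 17892 = (169 + 116) + 17892 = 285 + 17892 = 18177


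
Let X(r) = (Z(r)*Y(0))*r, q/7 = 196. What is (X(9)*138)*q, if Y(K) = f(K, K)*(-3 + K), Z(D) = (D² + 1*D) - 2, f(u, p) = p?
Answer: 0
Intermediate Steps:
q = 1372 (q = 7*196 = 1372)
Z(D) = -2 + D + D² (Z(D) = (D² + D) - 2 = (D + D²) - 2 = -2 + D + D²)
Y(K) = K*(-3 + K)
X(r) = 0 (X(r) = ((-2 + r + r²)*(0*(-3 + 0)))*r = ((-2 + r + r²)*(0*(-3)))*r = ((-2 + r + r²)*0)*r = 0*r = 0)
(X(9)*138)*q = (0*138)*1372 = 0*1372 = 0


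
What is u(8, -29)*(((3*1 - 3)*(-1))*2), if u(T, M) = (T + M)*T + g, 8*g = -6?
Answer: 0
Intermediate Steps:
g = -¾ (g = (⅛)*(-6) = -¾ ≈ -0.75000)
u(T, M) = -¾ + T*(M + T) (u(T, M) = (T + M)*T - ¾ = (M + T)*T - ¾ = T*(M + T) - ¾ = -¾ + T*(M + T))
u(8, -29)*(((3*1 - 3)*(-1))*2) = (-¾ + 8² - 29*8)*(((3*1 - 3)*(-1))*2) = (-¾ + 64 - 232)*(((3 - 3)*(-1))*2) = -675*0*(-1)*2/4 = -0*2 = -675/4*0 = 0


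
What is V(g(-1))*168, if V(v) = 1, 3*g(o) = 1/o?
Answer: 168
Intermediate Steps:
g(o) = 1/(3*o) (g(o) = (1/o)/3 = 1/(3*o))
V(g(-1))*168 = 1*168 = 168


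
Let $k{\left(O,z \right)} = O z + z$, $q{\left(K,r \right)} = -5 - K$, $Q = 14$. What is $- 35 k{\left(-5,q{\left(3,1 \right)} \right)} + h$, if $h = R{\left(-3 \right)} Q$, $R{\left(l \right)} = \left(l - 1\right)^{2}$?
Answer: $-896$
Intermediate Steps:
$R{\left(l \right)} = \left(-1 + l\right)^{2}$
$k{\left(O,z \right)} = z + O z$
$h = 224$ ($h = \left(-1 - 3\right)^{2} \cdot 14 = \left(-4\right)^{2} \cdot 14 = 16 \cdot 14 = 224$)
$- 35 k{\left(-5,q{\left(3,1 \right)} \right)} + h = - 35 \left(-5 - 3\right) \left(1 - 5\right) + 224 = - 35 \left(-5 - 3\right) \left(-4\right) + 224 = - 35 \left(\left(-8\right) \left(-4\right)\right) + 224 = \left(-35\right) 32 + 224 = -1120 + 224 = -896$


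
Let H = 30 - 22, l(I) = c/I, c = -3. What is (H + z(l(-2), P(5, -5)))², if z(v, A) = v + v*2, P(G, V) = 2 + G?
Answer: 625/4 ≈ 156.25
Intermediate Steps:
l(I) = -3/I
H = 8
z(v, A) = 3*v (z(v, A) = v + 2*v = 3*v)
(H + z(l(-2), P(5, -5)))² = (8 + 3*(-3/(-2)))² = (8 + 3*(-3*(-½)))² = (8 + 3*(3/2))² = (8 + 9/2)² = (25/2)² = 625/4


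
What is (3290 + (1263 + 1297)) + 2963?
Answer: 8813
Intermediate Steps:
(3290 + (1263 + 1297)) + 2963 = (3290 + 2560) + 2963 = 5850 + 2963 = 8813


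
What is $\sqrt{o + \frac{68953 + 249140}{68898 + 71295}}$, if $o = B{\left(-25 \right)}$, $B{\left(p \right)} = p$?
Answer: $\frac{2 i \sqrt{12409931091}}{46731} \approx 4.7677 i$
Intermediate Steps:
$o = -25$
$\sqrt{o + \frac{68953 + 249140}{68898 + 71295}} = \sqrt{-25 + \frac{68953 + 249140}{68898 + 71295}} = \sqrt{-25 + \frac{318093}{140193}} = \sqrt{-25 + 318093 \cdot \frac{1}{140193}} = \sqrt{-25 + \frac{106031}{46731}} = \sqrt{- \frac{1062244}{46731}} = \frac{2 i \sqrt{12409931091}}{46731}$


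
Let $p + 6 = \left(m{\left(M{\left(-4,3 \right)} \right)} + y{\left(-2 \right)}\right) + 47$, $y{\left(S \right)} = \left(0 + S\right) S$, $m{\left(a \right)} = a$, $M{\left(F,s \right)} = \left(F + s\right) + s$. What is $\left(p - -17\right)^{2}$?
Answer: $4096$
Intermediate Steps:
$M{\left(F,s \right)} = F + 2 s$
$y{\left(S \right)} = S^{2}$ ($y{\left(S \right)} = S S = S^{2}$)
$p = 47$ ($p = -6 + \left(\left(\left(-4 + 2 \cdot 3\right) + \left(-2\right)^{2}\right) + 47\right) = -6 + \left(\left(\left(-4 + 6\right) + 4\right) + 47\right) = -6 + \left(\left(2 + 4\right) + 47\right) = -6 + \left(6 + 47\right) = -6 + 53 = 47$)
$\left(p - -17\right)^{2} = \left(47 - -17\right)^{2} = \left(47 + 17\right)^{2} = 64^{2} = 4096$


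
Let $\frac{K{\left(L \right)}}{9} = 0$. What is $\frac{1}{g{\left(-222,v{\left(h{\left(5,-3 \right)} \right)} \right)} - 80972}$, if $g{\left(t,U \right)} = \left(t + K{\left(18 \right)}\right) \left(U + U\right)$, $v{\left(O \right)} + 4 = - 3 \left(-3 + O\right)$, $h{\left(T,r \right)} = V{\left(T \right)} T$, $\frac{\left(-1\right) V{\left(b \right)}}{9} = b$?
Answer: $- \frac{1}{382892} \approx -2.6117 \cdot 10^{-6}$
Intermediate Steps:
$V{\left(b \right)} = - 9 b$
$K{\left(L \right)} = 0$ ($K{\left(L \right)} = 9 \cdot 0 = 0$)
$h{\left(T,r \right)} = - 9 T^{2}$ ($h{\left(T,r \right)} = - 9 T T = - 9 T^{2}$)
$v{\left(O \right)} = 5 - 3 O$ ($v{\left(O \right)} = -4 - 3 \left(-3 + O\right) = -4 - \left(-9 + 3 O\right) = 5 - 3 O$)
$g{\left(t,U \right)} = 2 U t$ ($g{\left(t,U \right)} = \left(t + 0\right) \left(U + U\right) = t 2 U = 2 U t$)
$\frac{1}{g{\left(-222,v{\left(h{\left(5,-3 \right)} \right)} \right)} - 80972} = \frac{1}{2 \left(5 - 3 \left(- 9 \cdot 5^{2}\right)\right) \left(-222\right) - 80972} = \frac{1}{2 \left(5 - 3 \left(\left(-9\right) 25\right)\right) \left(-222\right) - 80972} = \frac{1}{2 \left(5 - -675\right) \left(-222\right) - 80972} = \frac{1}{2 \left(5 + 675\right) \left(-222\right) - 80972} = \frac{1}{2 \cdot 680 \left(-222\right) - 80972} = \frac{1}{-301920 - 80972} = \frac{1}{-382892} = - \frac{1}{382892}$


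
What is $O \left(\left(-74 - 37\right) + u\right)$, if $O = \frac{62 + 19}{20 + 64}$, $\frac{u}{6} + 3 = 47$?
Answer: $\frac{4131}{28} \approx 147.54$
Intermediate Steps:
$u = 264$ ($u = -18 + 6 \cdot 47 = -18 + 282 = 264$)
$O = \frac{27}{28}$ ($O = \frac{81}{84} = 81 \cdot \frac{1}{84} = \frac{27}{28} \approx 0.96429$)
$O \left(\left(-74 - 37\right) + u\right) = \frac{27 \left(\left(-74 - 37\right) + 264\right)}{28} = \frac{27 \left(-111 + 264\right)}{28} = \frac{27}{28} \cdot 153 = \frac{4131}{28}$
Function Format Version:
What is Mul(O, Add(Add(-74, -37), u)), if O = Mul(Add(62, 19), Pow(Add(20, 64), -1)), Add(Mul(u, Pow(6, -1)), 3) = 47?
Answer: Rational(4131, 28) ≈ 147.54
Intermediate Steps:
u = 264 (u = Add(-18, Mul(6, 47)) = Add(-18, 282) = 264)
O = Rational(27, 28) (O = Mul(81, Pow(84, -1)) = Mul(81, Rational(1, 84)) = Rational(27, 28) ≈ 0.96429)
Mul(O, Add(Add(-74, -37), u)) = Mul(Rational(27, 28), Add(Add(-74, -37), 264)) = Mul(Rational(27, 28), Add(-111, 264)) = Mul(Rational(27, 28), 153) = Rational(4131, 28)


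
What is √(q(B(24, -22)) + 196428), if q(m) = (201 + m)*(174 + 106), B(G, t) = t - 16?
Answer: 2*√60517 ≈ 492.00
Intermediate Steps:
B(G, t) = -16 + t
q(m) = 56280 + 280*m (q(m) = (201 + m)*280 = 56280 + 280*m)
√(q(B(24, -22)) + 196428) = √((56280 + 280*(-16 - 22)) + 196428) = √((56280 + 280*(-38)) + 196428) = √((56280 - 10640) + 196428) = √(45640 + 196428) = √242068 = 2*√60517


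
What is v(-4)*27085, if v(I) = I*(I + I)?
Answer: 866720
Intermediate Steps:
v(I) = 2*I² (v(I) = I*(2*I) = 2*I²)
v(-4)*27085 = (2*(-4)²)*27085 = (2*16)*27085 = 32*27085 = 866720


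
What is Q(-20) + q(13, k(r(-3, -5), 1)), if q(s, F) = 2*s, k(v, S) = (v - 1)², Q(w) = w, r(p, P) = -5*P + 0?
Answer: 6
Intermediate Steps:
r(p, P) = -5*P
k(v, S) = (-1 + v)²
Q(-20) + q(13, k(r(-3, -5), 1)) = -20 + 2*13 = -20 + 26 = 6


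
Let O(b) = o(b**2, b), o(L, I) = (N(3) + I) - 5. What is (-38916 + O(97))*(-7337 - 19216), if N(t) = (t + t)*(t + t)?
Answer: 1029937764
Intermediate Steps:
N(t) = 4*t**2 (N(t) = (2*t)*(2*t) = 4*t**2)
o(L, I) = 31 + I (o(L, I) = (4*3**2 + I) - 5 = (4*9 + I) - 5 = (36 + I) - 5 = 31 + I)
O(b) = 31 + b
(-38916 + O(97))*(-7337 - 19216) = (-38916 + (31 + 97))*(-7337 - 19216) = (-38916 + 128)*(-26553) = -38788*(-26553) = 1029937764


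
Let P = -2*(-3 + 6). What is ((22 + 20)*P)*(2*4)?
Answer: -2016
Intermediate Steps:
P = -6 (P = -2*3 = -6)
((22 + 20)*P)*(2*4) = ((22 + 20)*(-6))*(2*4) = (42*(-6))*8 = -252*8 = -2016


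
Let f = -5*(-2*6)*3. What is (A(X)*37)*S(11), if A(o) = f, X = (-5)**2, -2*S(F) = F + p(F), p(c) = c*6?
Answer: -256410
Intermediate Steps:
p(c) = 6*c
S(F) = -7*F/2 (S(F) = -(F + 6*F)/2 = -7*F/2)
X = 25
f = 180 (f = -(-60)*3 = -5*(-36) = 180)
A(o) = 180
(A(X)*37)*S(11) = (180*37)*(-7/2*11) = 6660*(-77/2) = -256410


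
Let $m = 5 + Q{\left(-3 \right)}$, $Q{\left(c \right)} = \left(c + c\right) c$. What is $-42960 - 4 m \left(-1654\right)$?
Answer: $109208$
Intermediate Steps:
$Q{\left(c \right)} = 2 c^{2}$ ($Q{\left(c \right)} = 2 c c = 2 c^{2}$)
$m = 23$ ($m = 5 + 2 \left(-3\right)^{2} = 5 + 2 \cdot 9 = 5 + 18 = 23$)
$-42960 - 4 m \left(-1654\right) = -42960 - 4 \cdot 23 \left(-1654\right) = -42960 - 92 \left(-1654\right) = -42960 - -152168 = -42960 + 152168 = 109208$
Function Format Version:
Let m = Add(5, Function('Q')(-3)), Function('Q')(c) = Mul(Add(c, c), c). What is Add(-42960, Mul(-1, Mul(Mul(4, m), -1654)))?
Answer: 109208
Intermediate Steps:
Function('Q')(c) = Mul(2, Pow(c, 2)) (Function('Q')(c) = Mul(Mul(2, c), c) = Mul(2, Pow(c, 2)))
m = 23 (m = Add(5, Mul(2, Pow(-3, 2))) = Add(5, Mul(2, 9)) = Add(5, 18) = 23)
Add(-42960, Mul(-1, Mul(Mul(4, m), -1654))) = Add(-42960, Mul(-1, Mul(Mul(4, 23), -1654))) = Add(-42960, Mul(-1, Mul(92, -1654))) = Add(-42960, Mul(-1, -152168)) = Add(-42960, 152168) = 109208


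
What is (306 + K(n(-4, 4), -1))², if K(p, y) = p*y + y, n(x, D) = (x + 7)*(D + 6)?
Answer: 75625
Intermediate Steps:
n(x, D) = (6 + D)*(7 + x) (n(x, D) = (7 + x)*(6 + D) = (6 + D)*(7 + x))
K(p, y) = y + p*y
(306 + K(n(-4, 4), -1))² = (306 - (1 + (42 + 6*(-4) + 7*4 + 4*(-4))))² = (306 - (1 + (42 - 24 + 28 - 16)))² = (306 - (1 + 30))² = (306 - 1*31)² = (306 - 31)² = 275² = 75625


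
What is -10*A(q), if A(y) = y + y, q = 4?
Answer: -80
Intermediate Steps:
A(y) = 2*y
-10*A(q) = -20*4 = -10*8 = -80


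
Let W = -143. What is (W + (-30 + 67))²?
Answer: 11236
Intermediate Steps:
(W + (-30 + 67))² = (-143 + (-30 + 67))² = (-143 + 37)² = (-106)² = 11236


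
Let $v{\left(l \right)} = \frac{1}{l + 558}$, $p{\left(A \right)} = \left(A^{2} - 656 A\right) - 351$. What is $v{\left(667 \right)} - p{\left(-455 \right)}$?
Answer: $- \frac{618813649}{1225} \approx -5.0515 \cdot 10^{5}$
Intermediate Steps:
$p{\left(A \right)} = -351 + A^{2} - 656 A$
$v{\left(l \right)} = \frac{1}{558 + l}$
$v{\left(667 \right)} - p{\left(-455 \right)} = \frac{1}{558 + 667} - \left(-351 + \left(-455\right)^{2} - -298480\right) = \frac{1}{1225} - \left(-351 + 207025 + 298480\right) = \frac{1}{1225} - 505154 = - \frac{618813649}{1225}$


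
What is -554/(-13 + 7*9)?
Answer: -277/25 ≈ -11.080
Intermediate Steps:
-554/(-13 + 7*9) = -554/(-13 + 63) = -554/50 = -554*1/50 = -277/25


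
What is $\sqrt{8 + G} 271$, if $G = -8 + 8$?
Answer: $542 \sqrt{2} \approx 766.5$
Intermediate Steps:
$G = 0$
$\sqrt{8 + G} 271 = \sqrt{8 + 0} \cdot 271 = \sqrt{8} \cdot 271 = 2 \sqrt{2} \cdot 271 = 542 \sqrt{2}$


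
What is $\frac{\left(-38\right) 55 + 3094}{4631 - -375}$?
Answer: $\frac{502}{2503} \approx 0.20056$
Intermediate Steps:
$\frac{\left(-38\right) 55 + 3094}{4631 - -375} = \frac{-2090 + 3094}{4631 + 375} = \frac{1004}{5006} = 1004 \cdot \frac{1}{5006} = \frac{502}{2503}$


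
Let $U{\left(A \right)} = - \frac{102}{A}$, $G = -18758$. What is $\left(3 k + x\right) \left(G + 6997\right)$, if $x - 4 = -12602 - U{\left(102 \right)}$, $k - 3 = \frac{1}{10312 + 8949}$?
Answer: $\frac{2851542245865}{19261} \approx 1.4805 \cdot 10^{8}$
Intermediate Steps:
$k = \frac{57784}{19261}$ ($k = 3 + \frac{1}{10312 + 8949} = 3 + \frac{1}{19261} = \frac{57784}{19261} \approx 3.0001$)
$x = -12597$ ($x = 4 - \left(12602 - \frac{102}{102}\right) = 4 - \left(12602 - 1\right) = 4 - 12601 = -12597$)
$\left(3 k + x\right) \left(G + 6997\right) = \left(3 \cdot \frac{57784}{19261} - 12597\right) \left(-18758 + 6997\right) = \left(\frac{173352}{19261} - 12597\right) \left(-11761\right) = \left(- \frac{242457465}{19261}\right) \left(-11761\right) = \frac{2851542245865}{19261}$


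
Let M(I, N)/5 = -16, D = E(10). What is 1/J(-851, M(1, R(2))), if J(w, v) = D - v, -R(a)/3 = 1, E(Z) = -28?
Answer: 1/52 ≈ 0.019231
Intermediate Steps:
R(a) = -3 (R(a) = -3*1 = -3)
D = -28
M(I, N) = -80 (M(I, N) = 5*(-16) = -80)
J(w, v) = -28 - v
1/J(-851, M(1, R(2))) = 1/(-28 - 1*(-80)) = 1/(-28 + 80) = 1/52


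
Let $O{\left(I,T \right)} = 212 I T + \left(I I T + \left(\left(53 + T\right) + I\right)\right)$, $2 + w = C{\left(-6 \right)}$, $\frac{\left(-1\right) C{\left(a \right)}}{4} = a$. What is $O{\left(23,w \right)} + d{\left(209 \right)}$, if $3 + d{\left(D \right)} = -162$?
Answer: $118843$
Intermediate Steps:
$d{\left(D \right)} = -165$ ($d{\left(D \right)} = -3 - 162 = -165$)
$C{\left(a \right)} = - 4 a$
$w = 22$ ($w = -2 - -24 = -2 + 24 = 22$)
$O{\left(I,T \right)} = 53 + I + T + T I^{2} + 212 I T$ ($O{\left(I,T \right)} = 212 I T + \left(I^{2} T + \left(53 + I + T\right)\right) = 212 I T + \left(T I^{2} + \left(53 + I + T\right)\right) = 212 I T + \left(53 + I + T + T I^{2}\right) = 53 + I + T + T I^{2} + 212 I T$)
$O{\left(23,w \right)} + d{\left(209 \right)} = \left(53 + 23 + 22 + 22 \cdot 23^{2} + 212 \cdot 23 \cdot 22\right) - 165 = \left(53 + 23 + 22 + 22 \cdot 529 + 107272\right) - 165 = \left(53 + 23 + 22 + 11638 + 107272\right) - 165 = 119008 - 165 = 118843$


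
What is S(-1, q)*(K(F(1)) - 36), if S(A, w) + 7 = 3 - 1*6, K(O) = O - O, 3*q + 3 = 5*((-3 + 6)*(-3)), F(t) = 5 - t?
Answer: 360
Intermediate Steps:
q = -16 (q = -1 + (5*((-3 + 6)*(-3)))/3 = -1 + (5*(3*(-3)))/3 = -1 + (5*(-9))/3 = -1 + (⅓)*(-45) = -1 - 15 = -16)
K(O) = 0
S(A, w) = -10 (S(A, w) = -7 + (3 - 1*6) = -7 + (3 - 6) = -7 - 3 = -10)
S(-1, q)*(K(F(1)) - 36) = -10*(0 - 36) = -10*(-36) = 360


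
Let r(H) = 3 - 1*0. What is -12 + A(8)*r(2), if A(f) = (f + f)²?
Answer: 756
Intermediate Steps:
A(f) = 4*f² (A(f) = (2*f)² = 4*f²)
r(H) = 3 (r(H) = 3 + 0 = 3)
-12 + A(8)*r(2) = -12 + (4*8²)*3 = -12 + (4*64)*3 = -12 + 256*3 = -12 + 768 = 756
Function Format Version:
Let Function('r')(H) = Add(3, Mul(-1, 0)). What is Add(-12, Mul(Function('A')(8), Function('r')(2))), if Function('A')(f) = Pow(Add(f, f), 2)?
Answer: 756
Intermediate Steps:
Function('A')(f) = Mul(4, Pow(f, 2)) (Function('A')(f) = Pow(Mul(2, f), 2) = Mul(4, Pow(f, 2)))
Function('r')(H) = 3 (Function('r')(H) = Add(3, 0) = 3)
Add(-12, Mul(Function('A')(8), Function('r')(2))) = Add(-12, Mul(Mul(4, Pow(8, 2)), 3)) = Add(-12, Mul(Mul(4, 64), 3)) = Add(-12, Mul(256, 3)) = Add(-12, 768) = 756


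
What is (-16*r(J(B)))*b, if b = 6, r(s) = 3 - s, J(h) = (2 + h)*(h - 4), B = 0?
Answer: -1056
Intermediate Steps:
J(h) = (-4 + h)*(2 + h) (J(h) = (2 + h)*(-4 + h) = (-4 + h)*(2 + h))
(-16*r(J(B)))*b = -16*(3 - (-8 + 0**2 - 2*0))*6 = -16*(3 - (-8 + 0 + 0))*6 = -16*(3 - 1*(-8))*6 = -16*(3 + 8)*6 = -16*11*6 = -176*6 = -1056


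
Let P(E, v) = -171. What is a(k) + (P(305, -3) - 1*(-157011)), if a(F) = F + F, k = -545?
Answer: 155750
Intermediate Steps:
a(F) = 2*F
a(k) + (P(305, -3) - 1*(-157011)) = 2*(-545) + (-171 - 1*(-157011)) = -1090 + (-171 + 157011) = -1090 + 156840 = 155750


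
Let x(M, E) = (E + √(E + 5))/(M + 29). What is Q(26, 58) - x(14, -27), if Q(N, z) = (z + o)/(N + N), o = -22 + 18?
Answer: 1863/1118 - I*√22/43 ≈ 1.6664 - 0.10908*I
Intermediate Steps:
o = -4
Q(N, z) = (-4 + z)/(2*N) (Q(N, z) = (z - 4)/(N + N) = (-4 + z)/((2*N)) = (-4 + z)*(1/(2*N)) = (-4 + z)/(2*N))
x(M, E) = (E + √(5 + E))/(29 + M)
Q(26, 58) - x(14, -27) = (½)*(-4 + 58)/26 - (-27 + √(5 - 27))/(29 + 14) = (½)*(1/26)*54 - (-27 + √(-22))/43 = 27/26 - (-27 + I*√22)/43 = 27/26 - (-27/43 + I*√22/43) = 27/26 + (27/43 - I*√22/43) = 1863/1118 - I*√22/43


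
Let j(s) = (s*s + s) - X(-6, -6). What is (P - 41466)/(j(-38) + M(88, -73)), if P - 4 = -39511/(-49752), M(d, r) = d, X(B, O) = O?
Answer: -2062777913/74628000 ≈ -27.641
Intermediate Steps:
j(s) = 6 + s + s**2 (j(s) = (s*s + s) - 1*(-6) = (s**2 + s) + 6 = (s + s**2) + 6 = 6 + s + s**2)
P = 238519/49752 (P = 4 - 39511/(-49752) = 4 - 39511*(-1/49752) = 4 + 39511/49752 = 238519/49752 ≈ 4.7942)
(P - 41466)/(j(-38) + M(88, -73)) = (238519/49752 - 41466)/((6 - 38 + (-38)**2) + 88) = -2062777913/(49752*((6 - 38 + 1444) + 88)) = -2062777913/(49752*(1412 + 88)) = -2062777913/49752/1500 = -2062777913/49752*1/1500 = -2062777913/74628000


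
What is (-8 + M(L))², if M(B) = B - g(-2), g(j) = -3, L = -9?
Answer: 196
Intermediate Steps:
M(B) = 3 + B (M(B) = B - 1*(-3) = B + 3 = 3 + B)
(-8 + M(L))² = (-8 + (3 - 9))² = (-8 - 6)² = (-14)² = 196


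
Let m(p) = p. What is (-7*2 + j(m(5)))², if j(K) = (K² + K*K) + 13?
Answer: 2401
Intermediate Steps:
j(K) = 13 + 2*K² (j(K) = (K² + K²) + 13 = 2*K² + 13 = 13 + 2*K²)
(-7*2 + j(m(5)))² = (-7*2 + (13 + 2*5²))² = (-14 + (13 + 2*25))² = (-14 + (13 + 50))² = (-14 + 63)² = 49² = 2401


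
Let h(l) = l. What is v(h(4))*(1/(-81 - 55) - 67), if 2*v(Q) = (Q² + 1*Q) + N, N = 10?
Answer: -136695/136 ≈ -1005.1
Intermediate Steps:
v(Q) = 5 + Q/2 + Q²/2 (v(Q) = ((Q² + 1*Q) + 10)/2 = ((Q² + Q) + 10)/2 = ((Q + Q²) + 10)/2 = (10 + Q + Q²)/2 = 5 + Q/2 + Q²/2)
v(h(4))*(1/(-81 - 55) - 67) = (5 + (½)*4 + (½)*4²)*(1/(-81 - 55) - 67) = (5 + 2 + (½)*16)*(1/(-136) - 67) = (5 + 2 + 8)*(-1/136 - 67) = 15*(-9113/136) = -136695/136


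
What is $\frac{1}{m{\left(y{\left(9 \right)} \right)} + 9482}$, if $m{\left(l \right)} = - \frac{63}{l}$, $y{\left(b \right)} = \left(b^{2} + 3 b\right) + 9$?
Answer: $\frac{13}{123259} \approx 0.00010547$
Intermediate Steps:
$y{\left(b \right)} = 9 + b^{2} + 3 b$
$\frac{1}{m{\left(y{\left(9 \right)} \right)} + 9482} = \frac{1}{- \frac{63}{9 + 9^{2} + 3 \cdot 9} + 9482} = \frac{1}{- \frac{63}{9 + 81 + 27} + 9482} = \frac{1}{- \frac{63}{117} + 9482} = \frac{1}{\left(-63\right) \frac{1}{117} + 9482} = \frac{1}{- \frac{7}{13} + 9482} = \frac{1}{\frac{123259}{13}} = \frac{13}{123259}$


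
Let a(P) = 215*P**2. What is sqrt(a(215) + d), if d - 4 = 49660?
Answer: sqrt(9988039) ≈ 3160.4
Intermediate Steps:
d = 49664 (d = 4 + 49660 = 49664)
sqrt(a(215) + d) = sqrt(215*215**2 + 49664) = sqrt(215*46225 + 49664) = sqrt(9938375 + 49664) = sqrt(9988039)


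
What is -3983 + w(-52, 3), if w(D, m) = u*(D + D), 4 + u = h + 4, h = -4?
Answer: -3567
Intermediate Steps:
u = -4 (u = -4 + (-4 + 4) = -4 + 0 = -4)
w(D, m) = -8*D (w(D, m) = -4*(D + D) = -8*D)
-3983 + w(-52, 3) = -3983 - 8*(-52) = -3983 + 416 = -3567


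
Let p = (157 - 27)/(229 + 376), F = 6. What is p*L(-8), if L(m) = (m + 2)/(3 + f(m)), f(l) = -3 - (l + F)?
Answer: -78/121 ≈ -0.64463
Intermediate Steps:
p = 26/121 (p = 130/605 = 130*(1/605) = 26/121 ≈ 0.21488)
f(l) = -9 - l (f(l) = -3 - (l + 6) = -3 - (6 + l) = -3 + (-6 - l) = -9 - l)
L(m) = (2 + m)/(-6 - m) (L(m) = (m + 2)/(3 + (-9 - m)) = (2 + m)/(-6 - m))
p*L(-8) = 26*((-2 - 1*(-8))/(6 - 8))/121 = 26*((-2 + 8)/(-2))/121 = 26*(-1/2*6)/121 = (26/121)*(-3) = -78/121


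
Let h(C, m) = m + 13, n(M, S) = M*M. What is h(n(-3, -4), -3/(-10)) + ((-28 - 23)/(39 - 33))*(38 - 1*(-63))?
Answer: -4226/5 ≈ -845.20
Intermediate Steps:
n(M, S) = M**2
h(C, m) = 13 + m
h(n(-3, -4), -3/(-10)) + ((-28 - 23)/(39 - 33))*(38 - 1*(-63)) = (13 - 3/(-10)) + ((-28 - 23)/(39 - 33))*(38 - 1*(-63)) = (13 - 3*(-1/10)) + (-51/6)*(38 + 63) = (13 + 3/10) - 51*1/6*101 = 133/10 - 17/2*101 = 133/10 - 1717/2 = -4226/5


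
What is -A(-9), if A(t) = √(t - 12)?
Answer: -I*√21 ≈ -4.5826*I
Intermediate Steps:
A(t) = √(-12 + t)
-A(-9) = -√(-12 - 9) = -√(-21) = -I*√21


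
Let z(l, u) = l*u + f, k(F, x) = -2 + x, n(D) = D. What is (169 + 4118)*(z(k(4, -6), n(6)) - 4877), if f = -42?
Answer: -21293529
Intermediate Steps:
z(l, u) = -42 + l*u (z(l, u) = l*u - 42 = -42 + l*u)
(169 + 4118)*(z(k(4, -6), n(6)) - 4877) = (169 + 4118)*((-42 + (-2 - 6)*6) - 4877) = 4287*((-42 - 8*6) - 4877) = 4287*((-42 - 48) - 4877) = 4287*(-90 - 4877) = 4287*(-4967) = -21293529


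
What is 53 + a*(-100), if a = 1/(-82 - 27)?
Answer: 5877/109 ≈ 53.917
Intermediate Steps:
a = -1/109 (a = 1/(-109) = -1/109 ≈ -0.0091743)
53 + a*(-100) = 53 - 1/109*(-100) = 53 + 100/109 = 5877/109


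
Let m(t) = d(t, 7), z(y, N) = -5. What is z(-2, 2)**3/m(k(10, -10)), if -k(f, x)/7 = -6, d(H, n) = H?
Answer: -125/42 ≈ -2.9762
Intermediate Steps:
k(f, x) = 42 (k(f, x) = -7*(-6) = 42)
m(t) = t
z(-2, 2)**3/m(k(10, -10)) = (-5)**3/42 = -125*1/42 = -125/42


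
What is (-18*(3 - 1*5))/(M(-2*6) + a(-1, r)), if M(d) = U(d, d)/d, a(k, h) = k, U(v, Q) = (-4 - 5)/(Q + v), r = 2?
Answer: -384/11 ≈ -34.909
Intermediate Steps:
U(v, Q) = -9/(Q + v)
M(d) = -9/(2*d²) (M(d) = (-9/(d + d))/d = (-9*1/(2*d))/d = (-9/(2*d))/d = -9/(2*d²))
(-18*(3 - 1*5))/(M(-2*6) + a(-1, r)) = (-18*(3 - 1*5))/(-9/(2*(-2*6)²) - 1) = (-18*(3 - 5))/(-9/2/(-12)² - 1) = (-18*(-2))/(-9/2*1/144 - 1) = 36/(-1/32 - 1) = 36/(-33/32) = 36*(-32/33) = -384/11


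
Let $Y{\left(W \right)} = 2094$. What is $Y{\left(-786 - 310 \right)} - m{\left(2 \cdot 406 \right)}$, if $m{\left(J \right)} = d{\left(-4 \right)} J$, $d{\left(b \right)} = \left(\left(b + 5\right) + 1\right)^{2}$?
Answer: $-1154$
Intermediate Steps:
$d{\left(b \right)} = \left(6 + b\right)^{2}$ ($d{\left(b \right)} = \left(\left(5 + b\right) + 1\right)^{2} = \left(6 + b\right)^{2}$)
$m{\left(J \right)} = 4 J$ ($m{\left(J \right)} = \left(6 - 4\right)^{2} J = 2^{2} J = 4 J$)
$Y{\left(-786 - 310 \right)} - m{\left(2 \cdot 406 \right)} = 2094 - 4 \cdot 2 \cdot 406 = 2094 - 4 \cdot 812 = 2094 - 3248 = -1154$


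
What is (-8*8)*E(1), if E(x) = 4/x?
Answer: -256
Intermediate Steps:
(-8*8)*E(1) = (-8*8)*(4/1) = -256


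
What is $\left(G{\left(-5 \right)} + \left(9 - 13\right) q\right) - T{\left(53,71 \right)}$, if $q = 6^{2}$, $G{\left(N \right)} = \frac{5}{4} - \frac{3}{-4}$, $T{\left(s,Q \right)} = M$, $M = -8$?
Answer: $-134$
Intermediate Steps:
$T{\left(s,Q \right)} = -8$
$G{\left(N \right)} = 2$ ($G{\left(N \right)} = 5 \cdot \frac{1}{4} - - \frac{3}{4} = \frac{5}{4} + \frac{3}{4} = 2$)
$q = 36$
$\left(G{\left(-5 \right)} + \left(9 - 13\right) q\right) - T{\left(53,71 \right)} = \left(2 + \left(9 - 13\right) 36\right) - -8 = \left(2 + \left(9 - 13\right) 36\right) + 8 = \left(2 - 144\right) + 8 = -142 + 8 = -134$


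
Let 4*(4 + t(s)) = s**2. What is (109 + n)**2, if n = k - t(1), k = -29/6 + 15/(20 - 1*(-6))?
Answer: 286455625/24336 ≈ 11771.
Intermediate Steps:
t(s) = -4 + s**2/4
k = -166/39 (k = -29*1/6 + 15/(20 + 6) = -29/6 + 15/26 = -166/39 ≈ -4.2564)
n = -79/156 (n = -166/39 - (-4 + (1/4)*1**2) = -166/39 - (-4 + (1/4)*1) = -166/39 - (-4 + 1/4) = -166/39 - 1*(-15/4) = -166/39 + 15/4 = -79/156 ≈ -0.50641)
(109 + n)**2 = (109 - 79/156)**2 = (16925/156)**2 = 286455625/24336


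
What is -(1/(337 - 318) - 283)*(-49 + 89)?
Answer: 215040/19 ≈ 11318.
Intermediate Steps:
-(1/(337 - 318) - 283)*(-49 + 89) = -(1/19 - 283)*40 = -(-5376)*40/19 = -1*(-215040/19) = 215040/19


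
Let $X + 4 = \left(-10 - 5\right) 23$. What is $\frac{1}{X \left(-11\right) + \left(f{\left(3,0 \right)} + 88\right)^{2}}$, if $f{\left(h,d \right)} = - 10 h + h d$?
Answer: $\frac{1}{7203} \approx 0.00013883$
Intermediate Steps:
$f{\left(h,d \right)} = - 10 h + d h$
$X = -349$ ($X = -4 + \left(-10 - 5\right) 23 = -4 - 345 = -349$)
$\frac{1}{X \left(-11\right) + \left(f{\left(3,0 \right)} + 88\right)^{2}} = \frac{1}{\left(-349\right) \left(-11\right) + \left(3 \left(-10 + 0\right) + 88\right)^{2}} = \frac{1}{3839 + \left(3 \left(-10\right) + 88\right)^{2}} = \frac{1}{3839 + \left(-30 + 88\right)^{2}} = \frac{1}{3839 + 58^{2}} = \frac{1}{3839 + 3364} = \frac{1}{7203}$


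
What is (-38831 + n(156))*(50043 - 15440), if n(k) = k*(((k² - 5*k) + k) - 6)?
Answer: 126622930915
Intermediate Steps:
n(k) = k*(-6 + k² - 4*k) (n(k) = k*((k² - 4*k) - 6) = k*(-6 + k² - 4*k))
(-38831 + n(156))*(50043 - 15440) = (-38831 + 156*(-6 + 156² - 4*156))*(50043 - 15440) = (-38831 + 156*(-6 + 24336 - 624))*34603 = (-38831 + 156*23706)*34603 = (-38831 + 3698136)*34603 = 3659305*34603 = 126622930915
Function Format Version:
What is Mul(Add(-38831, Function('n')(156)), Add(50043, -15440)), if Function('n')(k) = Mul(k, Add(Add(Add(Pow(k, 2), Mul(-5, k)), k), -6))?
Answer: 126622930915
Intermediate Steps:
Function('n')(k) = Mul(k, Add(-6, Pow(k, 2), Mul(-4, k))) (Function('n')(k) = Mul(k, Add(Add(Pow(k, 2), Mul(-4, k)), -6)) = Mul(k, Add(-6, Pow(k, 2), Mul(-4, k))))
Mul(Add(-38831, Function('n')(156)), Add(50043, -15440)) = Mul(Add(-38831, Mul(156, Add(-6, Pow(156, 2), Mul(-4, 156)))), Add(50043, -15440)) = Mul(Add(-38831, Mul(156, Add(-6, 24336, -624))), 34603) = Mul(Add(-38831, Mul(156, 23706)), 34603) = Mul(Add(-38831, 3698136), 34603) = Mul(3659305, 34603) = 126622930915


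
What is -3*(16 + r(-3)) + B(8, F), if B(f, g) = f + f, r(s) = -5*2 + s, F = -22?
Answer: 7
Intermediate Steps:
r(s) = -10 + s
B(f, g) = 2*f
-3*(16 + r(-3)) + B(8, F) = -3*(16 + (-10 - 3)) + 2*8 = -3*(16 - 13) + 16 = -3*3 + 16 = -9 + 16 = 7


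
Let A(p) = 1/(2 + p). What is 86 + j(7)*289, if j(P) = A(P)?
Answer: 1063/9 ≈ 118.11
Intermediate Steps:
j(P) = 1/(2 + P)
86 + j(7)*289 = 86 + 289/(2 + 7) = 86 + 289/9 = 1063/9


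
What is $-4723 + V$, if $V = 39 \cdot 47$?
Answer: $-2890$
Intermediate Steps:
$V = 1833$
$-4723 + V = -4723 + 1833 = -2890$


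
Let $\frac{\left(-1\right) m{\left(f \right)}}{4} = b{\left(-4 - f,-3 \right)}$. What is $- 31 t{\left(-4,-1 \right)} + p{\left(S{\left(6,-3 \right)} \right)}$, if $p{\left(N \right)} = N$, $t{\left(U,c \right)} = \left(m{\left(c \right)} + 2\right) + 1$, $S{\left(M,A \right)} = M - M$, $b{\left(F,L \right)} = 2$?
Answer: $155$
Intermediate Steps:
$m{\left(f \right)} = -8$ ($m{\left(f \right)} = \left(-4\right) 2 = -8$)
$S{\left(M,A \right)} = 0$
$t{\left(U,c \right)} = -5$ ($t{\left(U,c \right)} = \left(-8 + 2\right) + 1 = -6 + 1 = -5$)
$- 31 t{\left(-4,-1 \right)} + p{\left(S{\left(6,-3 \right)} \right)} = \left(-31\right) \left(-5\right) + 0 = 155 + 0 = 155$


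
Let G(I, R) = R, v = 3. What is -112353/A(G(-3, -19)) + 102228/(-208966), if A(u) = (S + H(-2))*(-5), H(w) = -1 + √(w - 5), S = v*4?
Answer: 129096050529/66869120 - 112353*I*√7/640 ≈ 1930.6 - 464.47*I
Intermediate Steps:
S = 12 (S = 3*4 = 12)
H(w) = -1 + √(-5 + w)
A(u) = -55 - 5*I*√7 (A(u) = (12 + (-1 + √(-5 - 2)))*(-5) = (12 + (-1 + √(-7)))*(-5) = (12 + (-1 + I*√7))*(-5) = (11 + I*√7)*(-5) = -55 - 5*I*√7)
-112353/A(G(-3, -19)) + 102228/(-208966) = -112353/(-55 - 5*I*√7) + 102228/(-208966) = -112353/(-55 - 5*I*√7) + 102228*(-1/208966) = -112353/(-55 - 5*I*√7) - 51114/104483 = -51114/104483 - 112353/(-55 - 5*I*√7)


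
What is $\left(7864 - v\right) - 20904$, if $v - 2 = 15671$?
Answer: $-28713$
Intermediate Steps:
$v = 15673$ ($v = 2 + 15671 = 15673$)
$\left(7864 - v\right) - 20904 = \left(7864 - 15673\right) - 20904 = -7809 - 20904 = -28713$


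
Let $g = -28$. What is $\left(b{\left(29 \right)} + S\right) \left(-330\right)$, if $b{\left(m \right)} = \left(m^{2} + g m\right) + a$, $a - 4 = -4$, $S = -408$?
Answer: $125070$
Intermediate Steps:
$a = 0$ ($a = 4 - 4 = 0$)
$b{\left(m \right)} = m^{2} - 28 m$ ($b{\left(m \right)} = \left(m^{2} - 28 m\right) + 0 = m^{2} - 28 m$)
$\left(b{\left(29 \right)} + S\right) \left(-330\right) = \left(29 \left(-28 + 29\right) - 408\right) \left(-330\right) = \left(29 \cdot 1 - 408\right) \left(-330\right) = \left(29 - 408\right) \left(-330\right) = \left(-379\right) \left(-330\right) = 125070$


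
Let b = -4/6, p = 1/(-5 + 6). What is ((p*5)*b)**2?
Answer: 100/9 ≈ 11.111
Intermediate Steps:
p = 1 (p = 1/1 = 1)
b = -2/3 (b = -4*1/6 = -2/3 ≈ -0.66667)
((p*5)*b)**2 = ((1*5)*(-2/3))**2 = (5*(-2/3))**2 = (-10/3)**2 = 100/9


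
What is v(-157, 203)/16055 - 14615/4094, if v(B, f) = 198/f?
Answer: -47631885863/13343021510 ≈ -3.5698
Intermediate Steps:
v(-157, 203)/16055 - 14615/4094 = (198/203)/16055 - 14615/4094 = (198*(1/203))*(1/16055) - 14615*1/4094 = (198/203)*(1/16055) - 14615/4094 = 198/3259165 - 14615/4094 = -47631885863/13343021510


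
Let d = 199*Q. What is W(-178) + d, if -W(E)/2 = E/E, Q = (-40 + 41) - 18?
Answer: -3385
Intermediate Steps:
Q = -17 (Q = 1 - 18 = -17)
W(E) = -2 (W(E) = -2*E/E = -2*1 = -2)
d = -3383 (d = 199*(-17) = -3383)
W(-178) + d = -2 - 3383 = -3385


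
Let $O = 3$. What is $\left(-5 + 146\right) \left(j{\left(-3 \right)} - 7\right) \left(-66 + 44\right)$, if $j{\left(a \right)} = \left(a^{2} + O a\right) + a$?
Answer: $31020$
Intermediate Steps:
$j{\left(a \right)} = a^{2} + 4 a$ ($j{\left(a \right)} = \left(a^{2} + 3 a\right) + a = a^{2} + 4 a$)
$\left(-5 + 146\right) \left(j{\left(-3 \right)} - 7\right) \left(-66 + 44\right) = \left(-5 + 146\right) \left(- 3 \left(4 - 3\right) - 7\right) \left(-66 + 44\right) = 141 \left(\left(-3\right) 1 - 7\right) \left(-22\right) = 141 \left(-3 - 7\right) \left(-22\right) = 141 \left(\left(-10\right) \left(-22\right)\right) = 141 \cdot 220 = 31020$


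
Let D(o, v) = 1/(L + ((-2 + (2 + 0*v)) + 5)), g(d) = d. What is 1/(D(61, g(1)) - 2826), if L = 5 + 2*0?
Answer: -10/28259 ≈ -0.00035387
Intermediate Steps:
L = 5 (L = 5 + 0 = 5)
D(o, v) = ⅒ (D(o, v) = 1/(5 + ((-2 + (2 + 0*v)) + 5)) = 1/(5 + ((-2 + (2 + 0)) + 5)) = 1/(5 + ((-2 + 2) + 5)) = 1/(5 + (0 + 5)) = 1/(5 + 5) = 1/10 = ⅒)
1/(D(61, g(1)) - 2826) = 1/(⅒ - 2826) = 1/(-28259/10) = -10/28259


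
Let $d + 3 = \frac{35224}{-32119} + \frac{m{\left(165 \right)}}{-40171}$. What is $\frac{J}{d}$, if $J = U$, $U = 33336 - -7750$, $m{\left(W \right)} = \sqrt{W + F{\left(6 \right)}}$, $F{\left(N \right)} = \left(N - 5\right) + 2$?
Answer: $- \frac{280204009813106252225914}{27939050884875736153} + \frac{3405340404011517332 \sqrt{42}}{27939050884875736153} \approx -10028.0$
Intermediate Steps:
$F{\left(N \right)} = -3 + N$ ($F{\left(N \right)} = \left(-5 + N\right) + 2 = -3 + N$)
$m{\left(W \right)} = \sqrt{3 + W}$ ($m{\left(W \right)} = \sqrt{W + \left(-3 + 6\right)} = \sqrt{W + 3} = \sqrt{3 + W}$)
$d = - \frac{131581}{32119} - \frac{2 \sqrt{42}}{40171}$ ($d = -3 + \left(\frac{35224}{-32119} + \frac{\sqrt{3 + 165}}{-40171}\right) = -3 + \left(35224 \left(- \frac{1}{32119}\right) + \sqrt{168} \left(- \frac{1}{40171}\right)\right) = -3 - \left(\frac{35224}{32119} - 2 \sqrt{42} \left(- \frac{1}{40171}\right)\right) = -3 - \left(\frac{35224}{32119} + \frac{2 \sqrt{42}}{40171}\right) = - \frac{131581}{32119} - \frac{2 \sqrt{42}}{40171} \approx -4.097$)
$U = 41086$ ($U = 33336 + 7750 = 41086$)
$J = 41086$
$\frac{J}{d} = \frac{41086}{- \frac{131581}{32119} - \frac{2 \sqrt{42}}{40171}}$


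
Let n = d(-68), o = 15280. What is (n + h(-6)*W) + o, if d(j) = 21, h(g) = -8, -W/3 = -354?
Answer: 6805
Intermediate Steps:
W = 1062 (W = -3*(-354) = 1062)
n = 21
(n + h(-6)*W) + o = (21 - 8*1062) + 15280 = (21 - 8496) + 15280 = -8475 + 15280 = 6805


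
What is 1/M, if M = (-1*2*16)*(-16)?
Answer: 1/512 ≈ 0.0019531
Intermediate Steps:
M = 512 (M = -2*16*(-16) = -32*(-16) = 512)
1/M = 1/512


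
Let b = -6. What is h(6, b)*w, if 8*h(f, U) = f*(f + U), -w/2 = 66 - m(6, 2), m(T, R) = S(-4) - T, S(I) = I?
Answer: 0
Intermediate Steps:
m(T, R) = -4 - T
w = -152 (w = -2*(66 - (-4 - 1*6)) = -2*(66 - (-4 - 6)) = -2*(66 - 1*(-10)) = -2*(66 + 10) = -2*76 = -152)
h(f, U) = f*(U + f)/8 (h(f, U) = (f*(f + U))/8 = (f*(U + f))/8 = f*(U + f)/8)
h(6, b)*w = ((⅛)*6*(-6 + 6))*(-152) = ((⅛)*6*0)*(-152) = 0*(-152) = 0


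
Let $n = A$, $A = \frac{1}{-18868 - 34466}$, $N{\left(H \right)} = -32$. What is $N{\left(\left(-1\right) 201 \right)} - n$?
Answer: $- \frac{1706687}{53334} \approx -32.0$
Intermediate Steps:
$A = - \frac{1}{53334}$ ($A = \frac{1}{-53334} = - \frac{1}{53334} \approx -1.875 \cdot 10^{-5}$)
$n = - \frac{1}{53334} \approx -1.875 \cdot 10^{-5}$
$N{\left(\left(-1\right) 201 \right)} - n = -32 - - \frac{1}{53334} = -32 + \frac{1}{53334} = - \frac{1706687}{53334}$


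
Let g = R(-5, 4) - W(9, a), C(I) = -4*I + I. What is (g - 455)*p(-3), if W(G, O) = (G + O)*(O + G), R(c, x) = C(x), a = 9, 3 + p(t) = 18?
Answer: -11865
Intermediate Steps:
p(t) = 15 (p(t) = -3 + 18 = 15)
C(I) = -3*I
R(c, x) = -3*x
W(G, O) = (G + O)² (W(G, O) = (G + O)*(G + O) = (G + O)²)
g = -336 (g = -3*4 - (9 + 9)² = -12 - 1*18² = -12 - 1*324 = -12 - 324 = -336)
(g - 455)*p(-3) = (-336 - 455)*15 = -791*15 = -11865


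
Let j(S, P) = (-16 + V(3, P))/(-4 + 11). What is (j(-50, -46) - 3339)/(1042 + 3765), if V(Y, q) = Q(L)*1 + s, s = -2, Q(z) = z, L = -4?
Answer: -23395/33649 ≈ -0.69527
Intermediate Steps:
V(Y, q) = -6 (V(Y, q) = -4*1 - 2 = -4 - 2 = -6)
j(S, P) = -22/7 (j(S, P) = (-16 - 6)/(-4 + 11) = -22/7)
(j(-50, -46) - 3339)/(1042 + 3765) = (-22/7 - 3339)/(1042 + 3765) = -23395/7/4807 = -23395/7*1/4807 = -23395/33649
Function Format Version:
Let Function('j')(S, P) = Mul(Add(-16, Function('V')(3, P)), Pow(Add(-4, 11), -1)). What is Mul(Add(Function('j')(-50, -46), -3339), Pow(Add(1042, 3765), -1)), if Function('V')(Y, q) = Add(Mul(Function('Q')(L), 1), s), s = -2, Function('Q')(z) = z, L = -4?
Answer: Rational(-23395, 33649) ≈ -0.69527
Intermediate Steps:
Function('V')(Y, q) = -6 (Function('V')(Y, q) = Add(Mul(-4, 1), -2) = Add(-4, -2) = -6)
Function('j')(S, P) = Rational(-22, 7) (Function('j')(S, P) = Mul(Add(-16, -6), Pow(Add(-4, 11), -1)) = Mul(-22, Pow(7, -1)) = Mul(-22, Rational(1, 7)) = Rational(-22, 7))
Mul(Add(Function('j')(-50, -46), -3339), Pow(Add(1042, 3765), -1)) = Mul(Add(Rational(-22, 7), -3339), Pow(Add(1042, 3765), -1)) = Mul(Rational(-23395, 7), Pow(4807, -1)) = Mul(Rational(-23395, 7), Rational(1, 4807)) = Rational(-23395, 33649)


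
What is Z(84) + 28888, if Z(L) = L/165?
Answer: 1588868/55 ≈ 28889.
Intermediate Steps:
Z(L) = L/165 (Z(L) = L*(1/165) = L/165)
Z(84) + 28888 = (1/165)*84 + 28888 = 28/55 + 28888 = 1588868/55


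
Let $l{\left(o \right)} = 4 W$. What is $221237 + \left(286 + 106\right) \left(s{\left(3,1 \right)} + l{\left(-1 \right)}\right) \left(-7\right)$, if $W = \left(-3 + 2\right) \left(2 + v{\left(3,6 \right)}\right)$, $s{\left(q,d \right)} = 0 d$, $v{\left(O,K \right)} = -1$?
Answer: $232213$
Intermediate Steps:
$s{\left(q,d \right)} = 0$
$W = -1$ ($W = \left(-3 + 2\right) \left(2 - 1\right) = \left(-1\right) 1 = -1$)
$l{\left(o \right)} = -4$ ($l{\left(o \right)} = 4 \left(-1\right) = -4$)
$221237 + \left(286 + 106\right) \left(s{\left(3,1 \right)} + l{\left(-1 \right)}\right) \left(-7\right) = 221237 + \left(286 + 106\right) \left(0 - 4\right) \left(-7\right) = 221237 + 392 \left(\left(-4\right) \left(-7\right)\right) = 221237 + 392 \cdot 28 = 221237 + 10976 = 232213$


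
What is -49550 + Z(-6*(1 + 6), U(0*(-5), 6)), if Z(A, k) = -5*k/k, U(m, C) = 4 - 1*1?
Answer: -49555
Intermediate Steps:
U(m, C) = 3 (U(m, C) = 4 - 1 = 3)
Z(A, k) = -5 (Z(A, k) = -5*1 = -5)
-49550 + Z(-6*(1 + 6), U(0*(-5), 6)) = -49550 - 5 = -49555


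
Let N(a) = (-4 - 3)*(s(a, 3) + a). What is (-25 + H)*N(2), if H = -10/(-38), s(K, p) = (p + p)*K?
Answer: 46060/19 ≈ 2424.2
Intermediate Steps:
s(K, p) = 2*K*p (s(K, p) = (2*p)*K = 2*K*p)
N(a) = -49*a (N(a) = (-4 - 3)*(2*a*3 + a) = -7*(6*a + a) = -49*a)
H = 5/19 (H = -10*(-1/38) = 5/19 ≈ 0.26316)
(-25 + H)*N(2) = (-25 + 5/19)*(-49*2) = -470/19*(-98) = 46060/19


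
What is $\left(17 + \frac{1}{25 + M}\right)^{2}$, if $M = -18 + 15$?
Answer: $\frac{140625}{484} \approx 290.55$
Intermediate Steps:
$M = -3$
$\left(17 + \frac{1}{25 + M}\right)^{2} = \left(17 + \frac{1}{25 - 3}\right)^{2} = \left(17 + \frac{1}{22}\right)^{2} = \left(\frac{375}{22}\right)^{2} = \frac{140625}{484}$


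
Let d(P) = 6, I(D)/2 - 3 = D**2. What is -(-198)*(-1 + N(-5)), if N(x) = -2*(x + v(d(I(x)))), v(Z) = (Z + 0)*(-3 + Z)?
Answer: -5346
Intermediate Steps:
I(D) = 6 + 2*D**2
v(Z) = Z*(-3 + Z)
N(x) = -36 - 2*x (N(x) = -2*(x + 6*(-3 + 6)) = -2*(x + 6*3) = -2*(x + 18) = -2*(18 + x) = -36 - 2*x)
-(-198)*(-1 + N(-5)) = -(-198)*(-1 + (-36 - 2*(-5))) = -(-198)*(-1 + (-36 + 10)) = -(-198)*(-1 - 26) = -(-198)*(-27) = -198*27 = -5346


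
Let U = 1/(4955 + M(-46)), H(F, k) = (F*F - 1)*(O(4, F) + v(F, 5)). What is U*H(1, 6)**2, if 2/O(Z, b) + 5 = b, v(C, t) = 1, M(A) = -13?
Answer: 0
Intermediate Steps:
O(Z, b) = 2/(-5 + b)
H(F, k) = (1 + 2/(-5 + F))*(-1 + F**2) (H(F, k) = (F*F - 1)*(2/(-5 + F) + 1) = (F**2 - 1)*(1 + 2/(-5 + F)) = (-1 + F**2)*(1 + 2/(-5 + F)) = (1 + 2/(-5 + F))*(-1 + F**2))
U = 1/4942 (U = 1/(4955 - 13) = 1/4942 ≈ 0.00020235)
U*H(1, 6)**2 = ((3 + 1**3 - 1*1 - 3*1**2)/(-5 + 1))**2/4942 = ((3 + 1 - 1 - 3*1)/(-4))**2/4942 = (-(3 + 1 - 1 - 3)/4)**2/4942 = (-1/4*0)**2/4942 = (1/4942)*0**2 = (1/4942)*0 = 0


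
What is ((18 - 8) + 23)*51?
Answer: 1683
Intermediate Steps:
((18 - 8) + 23)*51 = (10 + 23)*51 = 33*51 = 1683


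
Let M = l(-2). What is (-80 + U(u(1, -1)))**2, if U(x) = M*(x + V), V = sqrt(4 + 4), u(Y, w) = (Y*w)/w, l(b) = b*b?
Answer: 5904 - 1216*sqrt(2) ≈ 4184.3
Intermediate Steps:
l(b) = b**2
M = 4 (M = (-2)**2 = 4)
u(Y, w) = Y
V = 2*sqrt(2) (V = sqrt(8) = 2*sqrt(2) ≈ 2.8284)
U(x) = 4*x + 8*sqrt(2) (U(x) = 4*(x + 2*sqrt(2)) = 4*x + 8*sqrt(2))
(-80 + U(u(1, -1)))**2 = (-80 + (4*1 + 8*sqrt(2)))**2 = (-80 + (4 + 8*sqrt(2)))**2 = (-76 + 8*sqrt(2))**2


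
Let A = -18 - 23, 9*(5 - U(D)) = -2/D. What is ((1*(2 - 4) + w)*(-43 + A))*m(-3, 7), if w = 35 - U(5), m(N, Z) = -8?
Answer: 281792/15 ≈ 18786.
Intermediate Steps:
U(D) = 5 + 2/(9*D) (U(D) = 5 - (-2)/(9*D) = 5 + 2/(9*D))
A = -41
w = 1348/45 (w = 35 - (5 + (2/9)/5) = 35 - (5 + (2/9)*(1/5)) = 35 - (5 + 2/45) = 35 - 1*227/45 = 35 - 227/45 = 1348/45 ≈ 29.956)
((1*(2 - 4) + w)*(-43 + A))*m(-3, 7) = ((1*(2 - 4) + 1348/45)*(-43 - 41))*(-8) = ((1*(-2) + 1348/45)*(-84))*(-8) = ((-2 + 1348/45)*(-84))*(-8) = ((1258/45)*(-84))*(-8) = -35224/15*(-8) = 281792/15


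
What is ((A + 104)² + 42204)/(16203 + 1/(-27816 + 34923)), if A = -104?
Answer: 149971914/57577361 ≈ 2.6047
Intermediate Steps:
((A + 104)² + 42204)/(16203 + 1/(-27816 + 34923)) = ((-104 + 104)² + 42204)/(16203 + 1/(-27816 + 34923)) = (0² + 42204)/(16203 + 1/7107) = (0 + 42204)/(16203 + 1/7107) = 42204/(115154722/7107) = 42204*(7107/115154722) = 149971914/57577361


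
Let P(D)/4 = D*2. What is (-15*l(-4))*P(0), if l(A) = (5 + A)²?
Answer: 0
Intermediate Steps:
P(D) = 8*D (P(D) = 4*(D*2) = 4*(2*D) = 8*D)
(-15*l(-4))*P(0) = (-15*(5 - 4)²)*(8*0) = -15*1²*0 = -15*1*0 = -15*0 = 0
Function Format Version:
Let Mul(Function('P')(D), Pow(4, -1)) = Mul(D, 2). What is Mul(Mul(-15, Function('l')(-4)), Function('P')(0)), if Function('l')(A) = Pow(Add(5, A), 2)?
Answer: 0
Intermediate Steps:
Function('P')(D) = Mul(8, D) (Function('P')(D) = Mul(4, Mul(D, 2)) = Mul(4, Mul(2, D)) = Mul(8, D))
Mul(Mul(-15, Function('l')(-4)), Function('P')(0)) = Mul(Mul(-15, Pow(Add(5, -4), 2)), Mul(8, 0)) = Mul(Mul(-15, Pow(1, 2)), 0) = Mul(Mul(-15, 1), 0) = Mul(-15, 0) = 0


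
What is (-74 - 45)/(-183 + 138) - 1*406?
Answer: -18151/45 ≈ -403.36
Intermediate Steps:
(-74 - 45)/(-183 + 138) - 1*406 = -119/(-45) - 406 = -119*(-1/45) - 406 = 119/45 - 406 = -18151/45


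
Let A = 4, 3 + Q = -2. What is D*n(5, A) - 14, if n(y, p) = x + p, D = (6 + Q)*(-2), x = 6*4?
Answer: -70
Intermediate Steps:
Q = -5 (Q = -3 - 2 = -5)
x = 24
D = -2 (D = (6 - 5)*(-2) = 1*(-2) = -2)
n(y, p) = 24 + p
D*n(5, A) - 14 = -2*(24 + 4) - 14 = -2*28 - 14 = -56 - 14 = -70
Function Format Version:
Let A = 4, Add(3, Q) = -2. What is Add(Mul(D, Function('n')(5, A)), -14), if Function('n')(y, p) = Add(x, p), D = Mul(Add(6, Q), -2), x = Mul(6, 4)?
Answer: -70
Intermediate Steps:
Q = -5 (Q = Add(-3, -2) = -5)
x = 24
D = -2 (D = Mul(Add(6, -5), -2) = Mul(1, -2) = -2)
Function('n')(y, p) = Add(24, p)
Add(Mul(D, Function('n')(5, A)), -14) = Add(Mul(-2, Add(24, 4)), -14) = Add(Mul(-2, 28), -14) = Add(-56, -14) = -70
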